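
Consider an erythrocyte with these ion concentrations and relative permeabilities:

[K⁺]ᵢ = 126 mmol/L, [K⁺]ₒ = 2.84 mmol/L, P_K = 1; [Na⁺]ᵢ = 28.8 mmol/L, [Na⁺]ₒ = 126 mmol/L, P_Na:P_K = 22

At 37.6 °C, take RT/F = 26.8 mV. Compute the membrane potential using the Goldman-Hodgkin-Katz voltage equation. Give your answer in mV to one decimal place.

Vm = 26.8 · ln[(Σ P·[cation]ₒ + Σ P·[anion]ᵢ) / (Σ P·[cation]ᵢ + Σ P·[anion]ₒ)]
Numerator = 1×2.84 + 22×126 = 2775
Denominator = 1×126 + 22×28.8 = 759.6
Vm = 26.8 · ln(3.653) = 26.8 × (1.2956) = 34.72 mV

34.7 mV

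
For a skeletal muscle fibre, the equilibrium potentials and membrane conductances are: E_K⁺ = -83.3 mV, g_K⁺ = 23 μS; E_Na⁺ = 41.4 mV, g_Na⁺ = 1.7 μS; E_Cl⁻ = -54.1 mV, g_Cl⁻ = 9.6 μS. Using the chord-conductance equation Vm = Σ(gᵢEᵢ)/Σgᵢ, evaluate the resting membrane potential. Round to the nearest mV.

-69 mV

Σ gᵢEᵢ = 23·(-83.3) + 1.7·(41.4) + 9.6·(-54.1) = -2364.88
Σ gᵢ = 23 + 1.7 + 9.6 = 34.3
Vm = -2364.88 / 34.3 = -68.95 mV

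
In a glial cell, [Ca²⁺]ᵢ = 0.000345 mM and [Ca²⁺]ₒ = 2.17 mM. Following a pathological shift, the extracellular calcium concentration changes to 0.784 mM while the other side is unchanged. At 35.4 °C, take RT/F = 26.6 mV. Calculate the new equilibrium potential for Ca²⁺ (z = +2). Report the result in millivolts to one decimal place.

After the shift: [Ca²⁺]_out = 0.784, [Ca²⁺]_in = 0.000345 mM.
E_new = (26.6/2)·ln(0.784/0.000345) = 13.30 · (7.7286) = 102.79 mV

102.8 mV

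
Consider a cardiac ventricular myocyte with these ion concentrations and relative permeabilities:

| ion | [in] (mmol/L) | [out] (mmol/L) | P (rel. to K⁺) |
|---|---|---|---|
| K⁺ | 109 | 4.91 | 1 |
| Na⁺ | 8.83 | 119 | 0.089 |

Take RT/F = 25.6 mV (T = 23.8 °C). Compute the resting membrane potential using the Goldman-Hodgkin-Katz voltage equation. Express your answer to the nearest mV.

Vm = 25.6 · ln[(Σ P·[cation]ₒ + Σ P·[anion]ᵢ) / (Σ P·[cation]ᵢ + Σ P·[anion]ₒ)]
Numerator = 1×4.91 + 0.089×119 = 15.5
Denominator = 1×109 + 0.089×8.83 = 109.8
Vm = 25.6 · ln(0.14119) = 25.6 × (-1.9576) = -50.12 mV

-50 mV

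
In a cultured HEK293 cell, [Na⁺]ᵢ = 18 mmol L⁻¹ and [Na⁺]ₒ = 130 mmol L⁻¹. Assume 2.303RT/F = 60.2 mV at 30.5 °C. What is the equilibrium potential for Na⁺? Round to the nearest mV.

52 mV

E = (60.2/z) · log₁₀([Na⁺]_out/[Na⁺]_in) with z = +1.
= (60.2/1) · log₁₀(130/18) = 60.20 · log₁₀(7.222)
= 60.20 · (0.8587) = 51.69 mV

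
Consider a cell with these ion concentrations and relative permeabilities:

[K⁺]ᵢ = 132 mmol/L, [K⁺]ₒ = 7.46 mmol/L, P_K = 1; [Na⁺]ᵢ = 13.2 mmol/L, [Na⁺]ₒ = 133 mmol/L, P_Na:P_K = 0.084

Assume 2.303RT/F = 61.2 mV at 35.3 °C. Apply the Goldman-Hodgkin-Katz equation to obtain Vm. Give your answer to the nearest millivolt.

-52 mV

Vm = 61.2 · log₁₀[(Σ P·[cation]ₒ + Σ P·[anion]ᵢ) / (Σ P·[cation]ᵢ + Σ P·[anion]ₒ)]
Numerator = 1×7.46 + 0.084×133 = 18.63
Denominator = 1×132 + 0.084×13.2 = 133.1
Vm = 61.2 · log₁₀(0.13998) = 61.2 × (-0.8539) = -52.26 mV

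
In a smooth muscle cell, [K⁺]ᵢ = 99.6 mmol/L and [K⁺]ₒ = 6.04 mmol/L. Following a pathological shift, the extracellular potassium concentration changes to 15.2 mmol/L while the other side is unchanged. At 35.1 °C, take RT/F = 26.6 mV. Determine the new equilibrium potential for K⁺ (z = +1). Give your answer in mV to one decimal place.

After the shift: [K⁺]_out = 15.2, [K⁺]_in = 99.6 mmol/L.
E_new = (26.6/1)·ln(15.2/99.6) = 26.60 · (-1.8799) = -50.00 mV

-50.0 mV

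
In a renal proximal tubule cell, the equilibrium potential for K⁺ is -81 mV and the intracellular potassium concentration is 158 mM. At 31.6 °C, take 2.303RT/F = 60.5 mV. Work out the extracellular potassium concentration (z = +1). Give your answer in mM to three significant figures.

7.24 mM

Nernst: E = (60.5/1) · log₁₀([out]/[in]), so log₁₀([out]/[in]) = -81.0 × 1 / 60.5 = -1.3388.
[out]/[in] = 10^(-1.3388) = 0.04583.
[out] = 0.04583 × 158 = 7.241 mM.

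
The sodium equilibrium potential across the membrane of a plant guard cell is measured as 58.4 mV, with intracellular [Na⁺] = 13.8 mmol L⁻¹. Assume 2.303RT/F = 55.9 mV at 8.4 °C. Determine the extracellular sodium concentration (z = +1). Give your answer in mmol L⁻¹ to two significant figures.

150 mmol L⁻¹

Nernst: E = (55.9/1) · log₁₀([out]/[in]), so log₁₀([out]/[in]) = 58.4 × 1 / 55.9 = 1.0447.
[out]/[in] = 10^(1.0447) = 11.08.
[out] = 11.08 × 13.8 = 153 mmol L⁻¹.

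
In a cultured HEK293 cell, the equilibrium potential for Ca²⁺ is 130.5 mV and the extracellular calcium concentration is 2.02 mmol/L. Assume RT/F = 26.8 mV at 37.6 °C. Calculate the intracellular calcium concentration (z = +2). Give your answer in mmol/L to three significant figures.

0.000119 mmol/L

Nernst: E = (26.8/2) · ln([out]/[in]), so ln([out]/[in]) = 130.5 × 2 / 26.8 = 9.7388.
[out]/[in] = e^(9.7388) = 1.696e+04.
[in] = 2.02 / 1.696e+04 = 0.0001191 mmol/L.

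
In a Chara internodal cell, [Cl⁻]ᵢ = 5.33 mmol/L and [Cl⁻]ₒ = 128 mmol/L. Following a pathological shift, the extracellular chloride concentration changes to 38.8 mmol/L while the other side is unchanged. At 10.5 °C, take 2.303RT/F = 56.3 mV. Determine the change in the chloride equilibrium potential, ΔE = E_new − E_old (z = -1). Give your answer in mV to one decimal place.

E_old = (56.3/-1)·log₁₀(128/5.33) = -77.72 mV
E_new = (56.3/-1)·log₁₀(38.8/5.33) = -48.54 mV
ΔE = -48.54 − (-77.72) = 29.18 mV

29.2 mV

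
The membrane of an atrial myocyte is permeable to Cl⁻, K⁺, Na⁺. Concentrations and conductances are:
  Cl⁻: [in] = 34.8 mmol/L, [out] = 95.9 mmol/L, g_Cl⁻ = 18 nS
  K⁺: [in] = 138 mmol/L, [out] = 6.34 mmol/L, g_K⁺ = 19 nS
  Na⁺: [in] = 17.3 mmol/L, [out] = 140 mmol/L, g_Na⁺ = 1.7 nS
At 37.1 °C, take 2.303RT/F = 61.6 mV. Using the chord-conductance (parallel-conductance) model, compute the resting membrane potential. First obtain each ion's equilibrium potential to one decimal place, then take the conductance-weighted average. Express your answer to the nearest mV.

E_Cl⁻ = (61.6/-1)·log₁₀(95.9/34.8) = -27.1 mV
E_K⁺ = (61.6/1)·log₁₀(6.34/138) = -82.4 mV
E_Na⁺ = (61.6/1)·log₁₀(140/17.3) = 55.9 mV
Vm = (Σ gᵢEᵢ)/(Σ gᵢ) = (18·-27.1 + 19·-82.4 + 1.7·55.9) / (18 + 19 + 1.7)
= -1958.37 / 38.7 = -50.60 mV

-51 mV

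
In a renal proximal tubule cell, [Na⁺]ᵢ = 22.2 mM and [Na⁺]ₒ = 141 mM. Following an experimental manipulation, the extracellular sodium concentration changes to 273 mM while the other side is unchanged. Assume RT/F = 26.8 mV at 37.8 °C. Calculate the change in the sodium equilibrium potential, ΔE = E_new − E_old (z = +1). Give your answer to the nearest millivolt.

E_old = (26.8/1)·ln(141/22.2) = 49.54 mV
E_new = (26.8/1)·ln(273/22.2) = 67.25 mV
ΔE = 67.25 − (49.54) = 17.71 mV

18 mV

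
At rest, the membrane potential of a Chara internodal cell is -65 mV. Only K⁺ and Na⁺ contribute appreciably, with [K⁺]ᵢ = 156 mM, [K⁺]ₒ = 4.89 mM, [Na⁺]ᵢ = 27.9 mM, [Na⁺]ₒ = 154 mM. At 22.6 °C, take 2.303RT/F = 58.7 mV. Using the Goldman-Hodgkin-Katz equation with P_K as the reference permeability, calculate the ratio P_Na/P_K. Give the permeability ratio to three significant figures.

0.0480

Let α = P_Na/P_K. GHK: Vm = 58.7·log₁₀[(Kₒ + α·Naₒ)/(Kᵢ + α·Naᵢ)].
10^(Vm/58.7) = 10^(-65.0/58.7) = 0.078104
So 0.078104·(Kᵢ + α·Naᵢ) = Kₒ + α·Naₒ → α = (0.078104·156.0 − 4.89) / (154.0 − 0.078104·27.9)
α = (12.18 − 4.89) / (154.0 − 2.179) = 7.294/151.8 = 0.04805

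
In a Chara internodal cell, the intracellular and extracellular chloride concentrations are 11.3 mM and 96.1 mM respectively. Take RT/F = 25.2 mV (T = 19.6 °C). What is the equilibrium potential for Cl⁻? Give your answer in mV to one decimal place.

-53.9 mV

E = (25.2/z) · ln([Cl⁻]_out/[Cl⁻]_in) with z = -1.
For an anion, dividing by z = -1 reverses the sign.
= (25.2/-1) · ln(96.1/11.3) = -25.20 · ln(8.504)
= -25.20 · (2.1406) = -53.94 mV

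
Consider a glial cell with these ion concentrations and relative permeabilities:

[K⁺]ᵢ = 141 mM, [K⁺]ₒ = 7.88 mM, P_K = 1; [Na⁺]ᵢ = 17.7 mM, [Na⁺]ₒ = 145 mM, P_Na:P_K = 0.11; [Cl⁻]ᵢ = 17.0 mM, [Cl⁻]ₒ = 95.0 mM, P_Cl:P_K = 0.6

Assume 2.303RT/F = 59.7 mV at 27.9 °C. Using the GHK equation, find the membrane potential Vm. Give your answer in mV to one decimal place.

Vm = 59.7 · log₁₀[(Σ P·[cation]ₒ + Σ P·[anion]ᵢ) / (Σ P·[cation]ᵢ + Σ P·[anion]ₒ)]
Numerator = 1×7.88 + 0.11×145 + 0.6×17.0 = 34.03
Denominator = 1×141 + 0.11×17.7 + 0.6×95.0 = 199.9
Vm = 59.7 · log₁₀(0.1702) = 59.7 × (-0.7691) = -45.91 mV

-45.9 mV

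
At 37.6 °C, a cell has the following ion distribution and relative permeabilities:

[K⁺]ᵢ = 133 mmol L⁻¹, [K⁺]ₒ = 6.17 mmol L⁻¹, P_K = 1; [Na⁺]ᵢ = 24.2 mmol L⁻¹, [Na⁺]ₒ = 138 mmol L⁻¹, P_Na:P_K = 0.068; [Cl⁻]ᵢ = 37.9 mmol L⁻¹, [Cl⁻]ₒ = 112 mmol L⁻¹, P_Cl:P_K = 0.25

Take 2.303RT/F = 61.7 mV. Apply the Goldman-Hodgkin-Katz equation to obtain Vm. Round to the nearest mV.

-50 mV

Vm = 61.7 · log₁₀[(Σ P·[cation]ₒ + Σ P·[anion]ᵢ) / (Σ P·[cation]ᵢ + Σ P·[anion]ₒ)]
Numerator = 1×6.17 + 0.068×138 + 0.25×37.9 = 25.03
Denominator = 1×133 + 0.068×24.2 + 0.25×112 = 162.6
Vm = 61.7 · log₁₀(0.15389) = 61.7 × (-0.8128) = -50.15 mV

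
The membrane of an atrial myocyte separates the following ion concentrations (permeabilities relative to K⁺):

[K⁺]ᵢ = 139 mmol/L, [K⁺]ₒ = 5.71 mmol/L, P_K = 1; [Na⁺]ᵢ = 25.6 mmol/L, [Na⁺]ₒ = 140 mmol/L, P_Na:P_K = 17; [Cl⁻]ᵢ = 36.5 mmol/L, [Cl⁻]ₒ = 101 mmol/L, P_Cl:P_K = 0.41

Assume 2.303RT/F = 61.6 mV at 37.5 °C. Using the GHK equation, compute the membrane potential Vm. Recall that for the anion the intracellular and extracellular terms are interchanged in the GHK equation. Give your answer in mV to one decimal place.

36.4 mV

Vm = 61.6 · log₁₀[(Σ P·[cation]ₒ + Σ P·[anion]ᵢ) / (Σ P·[cation]ᵢ + Σ P·[anion]ₒ)]
Numerator = 1×5.71 + 17×140 + 0.41×36.5 = 2401
Denominator = 1×139 + 17×25.6 + 0.41×101 = 615.6
Vm = 61.6 · log₁₀(3.8997) = 61.6 × (0.5910) = 36.41 mV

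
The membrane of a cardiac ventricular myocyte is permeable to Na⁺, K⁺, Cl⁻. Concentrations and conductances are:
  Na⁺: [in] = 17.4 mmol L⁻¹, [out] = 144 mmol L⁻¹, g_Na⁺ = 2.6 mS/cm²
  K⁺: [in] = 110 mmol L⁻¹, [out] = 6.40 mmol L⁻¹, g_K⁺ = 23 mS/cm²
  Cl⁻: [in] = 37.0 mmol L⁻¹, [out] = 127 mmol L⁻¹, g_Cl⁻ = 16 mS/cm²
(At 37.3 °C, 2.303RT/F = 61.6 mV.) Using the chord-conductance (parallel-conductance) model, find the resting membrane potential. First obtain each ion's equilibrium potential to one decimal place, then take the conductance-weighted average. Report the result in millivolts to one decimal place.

-51.2 mV

E_Na⁺ = (61.6/1)·log₁₀(144/17.4) = 56.5 mV
E_K⁺ = (61.6/1)·log₁₀(6.40/110) = -76.1 mV
E_Cl⁻ = (61.6/-1)·log₁₀(127/37.0) = -33.0 mV
Vm = (Σ gᵢEᵢ)/(Σ gᵢ) = (2.6·56.5 + 23·-76.1 + 16·-33.0) / (2.6 + 23 + 16)
= -2131.40 / 41.6 = -51.24 mV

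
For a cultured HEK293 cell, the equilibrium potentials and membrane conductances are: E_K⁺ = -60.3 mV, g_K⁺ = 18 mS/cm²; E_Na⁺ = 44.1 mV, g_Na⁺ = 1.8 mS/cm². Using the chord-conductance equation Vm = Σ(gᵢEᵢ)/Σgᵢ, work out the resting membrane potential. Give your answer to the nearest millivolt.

Σ gᵢEᵢ = 18·(-60.3) + 1.8·(44.1) = -1006.02
Σ gᵢ = 18 + 1.8 = 19.8
Vm = -1006.02 / 19.8 = -50.81 mV

-51 mV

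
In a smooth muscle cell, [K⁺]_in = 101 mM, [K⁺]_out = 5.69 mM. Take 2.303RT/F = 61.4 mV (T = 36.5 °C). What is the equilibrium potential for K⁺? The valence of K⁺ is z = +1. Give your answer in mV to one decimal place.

E = (61.4/z) · log₁₀([K⁺]_out/[K⁺]_in) with z = +1.
= (61.4/1) · log₁₀(5.69/101) = 61.40 · log₁₀(0.05634)
= 61.40 · (-1.2492) = -76.70 mV

-76.7 mV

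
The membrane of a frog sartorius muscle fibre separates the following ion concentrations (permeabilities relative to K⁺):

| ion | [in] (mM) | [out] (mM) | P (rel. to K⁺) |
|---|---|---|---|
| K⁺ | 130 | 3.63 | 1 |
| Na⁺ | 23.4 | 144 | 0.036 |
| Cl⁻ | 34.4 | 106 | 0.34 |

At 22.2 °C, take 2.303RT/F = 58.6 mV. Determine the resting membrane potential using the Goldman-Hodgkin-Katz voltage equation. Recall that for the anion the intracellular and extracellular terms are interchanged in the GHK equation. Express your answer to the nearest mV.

Vm = 58.6 · log₁₀[(Σ P·[cation]ₒ + Σ P·[anion]ᵢ) / (Σ P·[cation]ᵢ + Σ P·[anion]ₒ)]
Numerator = 1×3.63 + 0.036×144 + 0.34×34.4 = 20.51
Denominator = 1×130 + 0.036×23.4 + 0.34×106 = 166.9
Vm = 58.6 · log₁₀(0.1229) = 58.6 × (-0.9104) = -53.35 mV

-53 mV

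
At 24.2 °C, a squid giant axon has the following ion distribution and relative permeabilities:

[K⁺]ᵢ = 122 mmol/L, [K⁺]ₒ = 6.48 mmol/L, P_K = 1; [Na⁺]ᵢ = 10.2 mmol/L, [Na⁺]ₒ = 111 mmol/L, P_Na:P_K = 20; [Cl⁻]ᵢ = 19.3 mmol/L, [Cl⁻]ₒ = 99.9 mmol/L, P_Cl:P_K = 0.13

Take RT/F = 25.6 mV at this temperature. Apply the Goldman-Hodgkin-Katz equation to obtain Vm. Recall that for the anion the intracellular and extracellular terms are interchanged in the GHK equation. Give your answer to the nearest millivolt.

48 mV

Vm = 25.6 · ln[(Σ P·[cation]ₒ + Σ P·[anion]ᵢ) / (Σ P·[cation]ᵢ + Σ P·[anion]ₒ)]
Numerator = 1×6.48 + 20×111 + 0.13×19.3 = 2229
Denominator = 1×122 + 20×10.2 + 0.13×99.9 = 339
Vm = 25.6 · ln(6.5754) = 25.6 × (1.8833) = 48.21 mV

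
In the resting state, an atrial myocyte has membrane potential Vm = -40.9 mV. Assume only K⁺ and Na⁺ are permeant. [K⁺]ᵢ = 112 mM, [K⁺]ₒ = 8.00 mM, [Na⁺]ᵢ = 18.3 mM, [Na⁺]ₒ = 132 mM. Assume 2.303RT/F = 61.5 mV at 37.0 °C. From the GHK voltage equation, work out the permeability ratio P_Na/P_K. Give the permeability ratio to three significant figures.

Let α = P_Na/P_K. GHK: Vm = 61.5·log₁₀[(Kₒ + α·Naₒ)/(Kᵢ + α·Naᵢ)].
10^(Vm/61.5) = 10^(-40.9/61.5) = 0.21625
So 0.21625·(Kᵢ + α·Naᵢ) = Kₒ + α·Naₒ → α = (0.21625·112.0 − 8.0) / (132.0 − 0.21625·18.3)
α = (24.22 − 8.0) / (132.0 − 3.957) = 16.22/128 = 0.1267

0.127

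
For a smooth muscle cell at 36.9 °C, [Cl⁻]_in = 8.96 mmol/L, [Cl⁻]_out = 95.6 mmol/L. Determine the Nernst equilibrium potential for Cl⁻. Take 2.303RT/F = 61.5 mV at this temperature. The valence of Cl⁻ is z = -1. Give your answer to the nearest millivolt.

E = (61.5/z) · log₁₀([Cl⁻]_out/[Cl⁻]_in) with z = -1.
For an anion, dividing by z = -1 reverses the sign.
= (61.5/-1) · log₁₀(95.6/8.96) = -61.50 · log₁₀(10.67)
= -61.50 · (1.0281) = -63.23 mV

-63 mV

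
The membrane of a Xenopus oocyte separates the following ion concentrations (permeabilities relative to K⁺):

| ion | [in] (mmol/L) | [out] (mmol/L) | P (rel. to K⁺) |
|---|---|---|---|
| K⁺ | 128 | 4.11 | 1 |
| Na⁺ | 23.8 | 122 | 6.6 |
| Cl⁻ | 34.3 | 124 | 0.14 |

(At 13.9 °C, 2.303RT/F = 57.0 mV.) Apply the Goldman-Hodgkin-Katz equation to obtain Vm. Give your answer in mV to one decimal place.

Vm = 57.0 · log₁₀[(Σ P·[cation]ₒ + Σ P·[anion]ᵢ) / (Σ P·[cation]ᵢ + Σ P·[anion]ₒ)]
Numerator = 1×4.11 + 6.6×122 + 0.14×34.3 = 814.1
Denominator = 1×128 + 6.6×23.8 + 0.14×124 = 302.4
Vm = 57.0 · log₁₀(2.6918) = 57.0 × (0.4300) = 24.51 mV

24.5 mV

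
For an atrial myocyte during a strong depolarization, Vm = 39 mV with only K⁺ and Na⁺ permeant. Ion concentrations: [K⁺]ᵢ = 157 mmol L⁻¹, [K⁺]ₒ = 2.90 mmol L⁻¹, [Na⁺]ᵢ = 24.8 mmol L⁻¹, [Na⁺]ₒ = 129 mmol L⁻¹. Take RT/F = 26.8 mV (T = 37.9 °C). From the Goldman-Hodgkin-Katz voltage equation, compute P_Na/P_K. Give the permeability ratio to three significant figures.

29.5

Let α = P_Na/P_K. GHK: Vm = 26.8·ln[(Kₒ + α·Naₒ)/(Kᵢ + α·Naᵢ)].
e^(Vm/26.8) = e^(39.0/26.8) = 4.2854
So 4.2854·(Kᵢ + α·Naᵢ) = Kₒ + α·Naₒ → α = (4.2854·157.0 − 2.9) / (129.0 − 4.2854·24.8)
α = (672.8 − 2.9) / (129.0 − 106.3) = 669.9/22.72 = 29.48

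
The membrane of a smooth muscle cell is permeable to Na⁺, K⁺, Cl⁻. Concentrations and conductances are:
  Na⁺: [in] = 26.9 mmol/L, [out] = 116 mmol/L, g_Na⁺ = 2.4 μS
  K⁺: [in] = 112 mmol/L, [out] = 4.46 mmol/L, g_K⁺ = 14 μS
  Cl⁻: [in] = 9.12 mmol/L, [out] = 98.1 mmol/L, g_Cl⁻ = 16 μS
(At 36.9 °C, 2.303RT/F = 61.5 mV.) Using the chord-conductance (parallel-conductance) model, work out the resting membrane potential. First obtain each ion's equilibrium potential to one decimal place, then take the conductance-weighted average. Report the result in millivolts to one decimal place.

E_Na⁺ = (61.5/1)·log₁₀(116/26.9) = 39.0 mV
E_K⁺ = (61.5/1)·log₁₀(4.46/112) = -86.1 mV
E_Cl⁻ = (61.5/-1)·log₁₀(98.1/9.12) = -63.4 mV
Vm = (Σ gᵢEᵢ)/(Σ gᵢ) = (2.4·39.0 + 14·-86.1 + 16·-63.4) / (2.4 + 14 + 16)
= -2126.20 / 32.4 = -65.62 mV

-65.6 mV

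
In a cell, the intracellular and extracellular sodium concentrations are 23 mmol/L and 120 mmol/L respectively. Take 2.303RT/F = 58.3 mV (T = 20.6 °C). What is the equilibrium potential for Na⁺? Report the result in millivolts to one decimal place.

41.8 mV

E = (58.3/z) · log₁₀([Na⁺]_out/[Na⁺]_in) with z = +1.
= (58.3/1) · log₁₀(120/23) = 58.30 · log₁₀(5.217)
= 58.30 · (0.7175) = 41.83 mV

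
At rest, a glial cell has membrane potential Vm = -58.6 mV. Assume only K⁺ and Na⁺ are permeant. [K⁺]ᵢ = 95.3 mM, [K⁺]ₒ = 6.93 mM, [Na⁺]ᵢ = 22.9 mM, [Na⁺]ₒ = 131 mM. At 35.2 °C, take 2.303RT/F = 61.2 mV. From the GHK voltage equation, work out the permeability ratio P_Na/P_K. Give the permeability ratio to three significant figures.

0.0279

Let α = P_Na/P_K. GHK: Vm = 61.2·log₁₀[(Kₒ + α·Naₒ)/(Kᵢ + α·Naᵢ)].
10^(Vm/61.2) = 10^(-58.6/61.2) = 0.11028
So 0.11028·(Kᵢ + α·Naᵢ) = Kₒ + α·Naₒ → α = (0.11028·95.3 − 6.93) / (131.0 − 0.11028·22.9)
α = (10.51 − 6.93) / (131.0 − 2.525) = 3.579/128.5 = 0.02786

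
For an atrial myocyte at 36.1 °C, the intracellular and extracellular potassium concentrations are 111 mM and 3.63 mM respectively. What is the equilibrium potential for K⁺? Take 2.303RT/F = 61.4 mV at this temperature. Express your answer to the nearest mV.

E = (61.4/z) · log₁₀([K⁺]_out/[K⁺]_in) with z = +1.
= (61.4/1) · log₁₀(3.63/111) = 61.40 · log₁₀(0.0327)
= 61.40 · (-1.4854) = -91.20 mV

-91 mV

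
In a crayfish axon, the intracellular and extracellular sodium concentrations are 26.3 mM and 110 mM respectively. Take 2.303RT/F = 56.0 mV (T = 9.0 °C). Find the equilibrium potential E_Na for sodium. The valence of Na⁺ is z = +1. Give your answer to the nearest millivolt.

35 mV

E = (56.0/z) · log₁₀([Na⁺]_out/[Na⁺]_in) with z = +1.
= (56.0/1) · log₁₀(110/26.3) = 56.00 · log₁₀(4.183)
= 56.00 · (0.6214) = 34.80 mV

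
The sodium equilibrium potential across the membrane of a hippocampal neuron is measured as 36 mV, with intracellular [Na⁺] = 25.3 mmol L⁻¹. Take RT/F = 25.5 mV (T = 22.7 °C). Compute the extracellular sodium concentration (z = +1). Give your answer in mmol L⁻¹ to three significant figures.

Nernst: E = (25.5/1) · ln([out]/[in]), so ln([out]/[in]) = 36.0 × 1 / 25.5 = 1.4118.
[out]/[in] = e^(1.4118) = 4.103.
[out] = 4.103 × 25.3 = 103.8 mmol L⁻¹.

104 mmol L⁻¹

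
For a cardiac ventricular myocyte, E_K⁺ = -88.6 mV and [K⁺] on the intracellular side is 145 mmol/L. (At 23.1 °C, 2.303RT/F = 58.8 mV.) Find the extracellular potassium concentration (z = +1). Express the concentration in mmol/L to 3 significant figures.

4.51 mmol/L

Nernst: E = (58.8/1) · log₁₀([out]/[in]), so log₁₀([out]/[in]) = -88.6 × 1 / 58.8 = -1.5068.
[out]/[in] = 10^(-1.5068) = 0.03113.
[out] = 0.03113 × 145 = 4.514 mmol/L.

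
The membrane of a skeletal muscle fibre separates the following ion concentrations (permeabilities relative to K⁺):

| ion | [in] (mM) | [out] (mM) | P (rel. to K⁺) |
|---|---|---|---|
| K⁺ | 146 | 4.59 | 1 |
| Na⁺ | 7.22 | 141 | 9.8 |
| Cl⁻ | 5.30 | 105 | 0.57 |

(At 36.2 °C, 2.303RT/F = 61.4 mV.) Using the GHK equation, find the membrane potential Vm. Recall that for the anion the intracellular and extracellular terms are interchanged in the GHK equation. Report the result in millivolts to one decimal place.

Vm = 61.4 · log₁₀[(Σ P·[cation]ₒ + Σ P·[anion]ᵢ) / (Σ P·[cation]ᵢ + Σ P·[anion]ₒ)]
Numerator = 1×4.59 + 9.8×141 + 0.57×5.30 = 1389
Denominator = 1×146 + 9.8×7.22 + 0.57×105 = 276.6
Vm = 61.4 · log₁₀(5.0231) = 61.4 × (0.7010) = 43.04 mV

43.0 mV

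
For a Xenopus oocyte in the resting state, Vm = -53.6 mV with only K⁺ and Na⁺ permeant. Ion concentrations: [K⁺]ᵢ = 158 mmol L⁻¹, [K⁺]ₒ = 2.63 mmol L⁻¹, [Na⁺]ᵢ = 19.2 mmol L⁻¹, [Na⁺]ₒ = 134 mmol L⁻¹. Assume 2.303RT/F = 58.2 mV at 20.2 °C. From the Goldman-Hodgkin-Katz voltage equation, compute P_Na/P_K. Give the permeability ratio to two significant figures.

0.12

Let α = P_Na/P_K. GHK: Vm = 58.2·log₁₀[(Kₒ + α·Naₒ)/(Kᵢ + α·Naᵢ)].
10^(Vm/58.2) = 10^(-53.6/58.2) = 0.11996
So 0.11996·(Kᵢ + α·Naᵢ) = Kₒ + α·Naₒ → α = (0.11996·158.0 − 2.63) / (134.0 − 0.11996·19.2)
α = (18.95 − 2.63) / (134.0 − 2.303) = 16.32/131.7 = 0.1239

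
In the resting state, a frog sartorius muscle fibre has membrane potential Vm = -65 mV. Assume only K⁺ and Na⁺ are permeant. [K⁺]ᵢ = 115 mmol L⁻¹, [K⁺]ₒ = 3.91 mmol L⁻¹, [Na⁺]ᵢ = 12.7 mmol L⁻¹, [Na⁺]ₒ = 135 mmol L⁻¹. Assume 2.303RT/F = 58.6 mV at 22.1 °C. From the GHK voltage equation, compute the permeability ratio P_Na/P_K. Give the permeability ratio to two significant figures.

Let α = P_Na/P_K. GHK: Vm = 58.6·log₁₀[(Kₒ + α·Naₒ)/(Kᵢ + α·Naᵢ)].
10^(Vm/58.6) = 10^(-65.0/58.6) = 0.077765
So 0.077765·(Kᵢ + α·Naᵢ) = Kₒ + α·Naₒ → α = (0.077765·115.0 − 3.91) / (135.0 − 0.077765·12.7)
α = (8.943 − 3.91) / (135.0 − 0.9876) = 5.033/134 = 0.03756

0.038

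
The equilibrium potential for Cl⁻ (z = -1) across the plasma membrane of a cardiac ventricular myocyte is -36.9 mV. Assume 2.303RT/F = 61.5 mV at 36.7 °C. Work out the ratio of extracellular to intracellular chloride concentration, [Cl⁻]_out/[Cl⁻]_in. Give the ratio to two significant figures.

4.0

log₁₀([out]/[in]) = E·z/(61.5) = -36.9 × -1 / 61.5 = 0.6000
[out]/[in] = 10^(0.6000) = 3.981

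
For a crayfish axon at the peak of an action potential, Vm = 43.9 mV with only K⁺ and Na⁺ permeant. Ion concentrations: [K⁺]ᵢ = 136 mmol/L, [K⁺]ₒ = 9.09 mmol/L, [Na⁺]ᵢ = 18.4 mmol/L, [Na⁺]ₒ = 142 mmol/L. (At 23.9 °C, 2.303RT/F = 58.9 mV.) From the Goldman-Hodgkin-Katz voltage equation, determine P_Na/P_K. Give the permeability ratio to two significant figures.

19

Let α = P_Na/P_K. GHK: Vm = 58.9·log₁₀[(Kₒ + α·Naₒ)/(Kᵢ + α·Naᵢ)].
10^(Vm/58.9) = 10^(43.9/58.9) = 5.5633
So 5.5633·(Kᵢ + α·Naᵢ) = Kₒ + α·Naₒ → α = (5.5633·136.0 − 9.09) / (142.0 − 5.5633·18.4)
α = (756.6 − 9.09) / (142.0 − 102.4) = 747.5/39.64 = 18.86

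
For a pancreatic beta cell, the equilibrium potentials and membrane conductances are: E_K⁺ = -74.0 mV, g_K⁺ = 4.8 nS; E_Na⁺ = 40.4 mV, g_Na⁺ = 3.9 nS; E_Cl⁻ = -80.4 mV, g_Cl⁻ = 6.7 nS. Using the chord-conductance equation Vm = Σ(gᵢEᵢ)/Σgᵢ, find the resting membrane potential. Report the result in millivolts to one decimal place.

-47.8 mV

Σ gᵢEᵢ = 4.8·(-74.0) + 3.9·(40.4) + 6.7·(-80.4) = -736.32
Σ gᵢ = 4.8 + 3.9 + 6.7 = 15.4
Vm = -736.32 / 15.4 = -47.81 mV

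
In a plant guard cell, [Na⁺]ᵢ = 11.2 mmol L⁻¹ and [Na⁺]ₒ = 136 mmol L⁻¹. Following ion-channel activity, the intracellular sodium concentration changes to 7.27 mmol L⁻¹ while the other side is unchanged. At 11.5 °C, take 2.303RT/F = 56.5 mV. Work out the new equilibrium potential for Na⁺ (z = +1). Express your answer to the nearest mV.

After the shift: [Na⁺]_out = 136, [Na⁺]_in = 7.27 mmol L⁻¹.
E_new = (56.5/1)·log₁₀(136/7.27) = 56.50 · (1.2720) = 71.87 mV

72 mV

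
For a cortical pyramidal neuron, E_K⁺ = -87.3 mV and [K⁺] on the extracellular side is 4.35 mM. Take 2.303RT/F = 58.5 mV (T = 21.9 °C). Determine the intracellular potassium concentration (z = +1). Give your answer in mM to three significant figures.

Nernst: E = (58.5/1) · log₁₀([out]/[in]), so log₁₀([out]/[in]) = -87.3 × 1 / 58.5 = -1.4923.
[out]/[in] = 10^(-1.4923) = 0.03219.
[in] = 4.35 / 0.03219 = 135.1 mM.

135 mM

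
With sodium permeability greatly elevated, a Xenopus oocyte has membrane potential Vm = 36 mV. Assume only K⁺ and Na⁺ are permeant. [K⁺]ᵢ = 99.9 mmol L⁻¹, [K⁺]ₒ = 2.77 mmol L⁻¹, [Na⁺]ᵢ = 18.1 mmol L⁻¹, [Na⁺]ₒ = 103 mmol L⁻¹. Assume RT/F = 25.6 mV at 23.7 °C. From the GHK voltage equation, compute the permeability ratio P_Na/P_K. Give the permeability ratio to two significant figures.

14

Let α = P_Na/P_K. GHK: Vm = 25.6·ln[(Kₒ + α·Naₒ)/(Kᵢ + α·Naᵢ)].
e^(Vm/25.6) = e^(36.0/25.6) = 4.0806
So 4.0806·(Kᵢ + α·Naᵢ) = Kₒ + α·Naₒ → α = (4.0806·99.9 − 2.77) / (103.0 − 4.0806·18.1)
α = (407.7 − 2.77) / (103.0 − 73.86) = 404.9/29.14 = 13.89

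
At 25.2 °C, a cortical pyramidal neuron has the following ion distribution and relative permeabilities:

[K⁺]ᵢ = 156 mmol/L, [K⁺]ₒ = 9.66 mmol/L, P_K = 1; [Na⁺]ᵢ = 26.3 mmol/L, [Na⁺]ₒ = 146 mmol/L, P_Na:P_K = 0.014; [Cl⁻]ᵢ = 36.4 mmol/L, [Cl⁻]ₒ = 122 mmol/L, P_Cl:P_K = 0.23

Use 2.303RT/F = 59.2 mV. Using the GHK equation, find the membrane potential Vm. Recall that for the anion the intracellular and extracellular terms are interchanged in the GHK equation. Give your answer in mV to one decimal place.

-57.0 mV

Vm = 59.2 · log₁₀[(Σ P·[cation]ₒ + Σ P·[anion]ᵢ) / (Σ P·[cation]ᵢ + Σ P·[anion]ₒ)]
Numerator = 1×9.66 + 0.014×146 + 0.23×36.4 = 20.08
Denominator = 1×156 + 0.014×26.3 + 0.23×122 = 184.4
Vm = 59.2 · log₁₀(0.10886) = 59.2 × (-0.9632) = -57.02 mV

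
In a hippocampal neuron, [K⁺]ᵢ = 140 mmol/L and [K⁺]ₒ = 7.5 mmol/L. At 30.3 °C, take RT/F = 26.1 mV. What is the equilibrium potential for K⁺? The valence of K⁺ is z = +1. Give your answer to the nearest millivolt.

-76 mV

E = (26.1/z) · ln([K⁺]_out/[K⁺]_in) with z = +1.
= (26.1/1) · ln(7.5/140) = 26.10 · ln(0.05357)
= 26.10 · (-2.9267) = -76.39 mV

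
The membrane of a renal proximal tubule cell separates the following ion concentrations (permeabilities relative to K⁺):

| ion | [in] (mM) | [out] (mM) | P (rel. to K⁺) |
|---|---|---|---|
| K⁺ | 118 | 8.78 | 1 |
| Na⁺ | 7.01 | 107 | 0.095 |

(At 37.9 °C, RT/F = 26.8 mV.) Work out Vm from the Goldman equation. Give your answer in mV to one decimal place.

Vm = 26.8 · ln[(Σ P·[cation]ₒ + Σ P·[anion]ᵢ) / (Σ P·[cation]ᵢ + Σ P·[anion]ₒ)]
Numerator = 1×8.78 + 0.095×107 = 18.95
Denominator = 1×118 + 0.095×7.01 = 118.7
Vm = 26.8 · ln(0.15965) = 26.8 × (-1.8348) = -49.17 mV

-49.2 mV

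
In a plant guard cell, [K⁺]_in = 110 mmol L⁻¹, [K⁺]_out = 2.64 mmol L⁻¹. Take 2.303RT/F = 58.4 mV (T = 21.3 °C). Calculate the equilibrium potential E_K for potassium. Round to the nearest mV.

E = (58.4/z) · log₁₀([K⁺]_out/[K⁺]_in) with z = +1.
= (58.4/1) · log₁₀(2.64/110) = 58.40 · log₁₀(0.024)
= 58.40 · (-1.6198) = -94.60 mV

-95 mV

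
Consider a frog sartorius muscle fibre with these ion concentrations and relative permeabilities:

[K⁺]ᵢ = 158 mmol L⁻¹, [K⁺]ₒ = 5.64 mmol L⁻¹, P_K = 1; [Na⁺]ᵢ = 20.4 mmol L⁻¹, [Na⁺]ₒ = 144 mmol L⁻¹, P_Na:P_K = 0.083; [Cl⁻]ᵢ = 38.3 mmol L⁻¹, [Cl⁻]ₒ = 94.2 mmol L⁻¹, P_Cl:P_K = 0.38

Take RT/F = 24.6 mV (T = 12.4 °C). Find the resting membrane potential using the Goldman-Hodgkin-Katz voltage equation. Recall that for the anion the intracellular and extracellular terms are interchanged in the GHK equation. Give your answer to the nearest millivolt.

-44 mV

Vm = 24.6 · ln[(Σ P·[cation]ₒ + Σ P·[anion]ᵢ) / (Σ P·[cation]ᵢ + Σ P·[anion]ₒ)]
Numerator = 1×5.64 + 0.083×144 + 0.38×38.3 = 32.15
Denominator = 1×158 + 0.083×20.4 + 0.38×94.2 = 195.5
Vm = 24.6 · ln(0.16444) = 24.6 × (-1.8052) = -44.41 mV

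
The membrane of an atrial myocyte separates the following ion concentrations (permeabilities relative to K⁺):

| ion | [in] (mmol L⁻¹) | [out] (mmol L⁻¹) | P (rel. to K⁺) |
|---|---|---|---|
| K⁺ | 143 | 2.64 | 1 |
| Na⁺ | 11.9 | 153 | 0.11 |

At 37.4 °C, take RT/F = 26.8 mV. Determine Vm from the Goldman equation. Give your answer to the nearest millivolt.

Vm = 26.8 · ln[(Σ P·[cation]ₒ + Σ P·[anion]ᵢ) / (Σ P·[cation]ᵢ + Σ P·[anion]ₒ)]
Numerator = 1×2.64 + 0.11×153 = 19.47
Denominator = 1×143 + 0.11×11.9 = 144.3
Vm = 26.8 · ln(0.13492) = 26.8 × (-2.0031) = -53.68 mV

-54 mV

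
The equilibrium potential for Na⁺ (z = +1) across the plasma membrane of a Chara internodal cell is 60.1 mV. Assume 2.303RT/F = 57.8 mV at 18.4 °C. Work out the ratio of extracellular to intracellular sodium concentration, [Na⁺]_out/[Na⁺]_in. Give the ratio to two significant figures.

11

log₁₀([out]/[in]) = E·z/(57.8) = 60.1 × 1 / 57.8 = 1.0398
[out]/[in] = 10^(1.0398) = 10.96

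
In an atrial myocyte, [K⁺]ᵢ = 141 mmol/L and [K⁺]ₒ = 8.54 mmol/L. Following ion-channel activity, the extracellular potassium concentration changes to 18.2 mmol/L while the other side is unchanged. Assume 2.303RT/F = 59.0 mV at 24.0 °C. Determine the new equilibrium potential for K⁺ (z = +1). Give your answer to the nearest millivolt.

-52 mV

After the shift: [K⁺]_out = 18.2, [K⁺]_in = 141 mmol/L.
E_new = (59.0/1)·log₁₀(18.2/141) = 59.00 · (-0.8891) = -52.46 mV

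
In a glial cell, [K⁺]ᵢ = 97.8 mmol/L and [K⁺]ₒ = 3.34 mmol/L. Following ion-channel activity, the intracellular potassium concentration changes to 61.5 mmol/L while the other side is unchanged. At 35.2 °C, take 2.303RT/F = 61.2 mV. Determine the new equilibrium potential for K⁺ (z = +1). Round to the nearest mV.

After the shift: [K⁺]_out = 3.34, [K⁺]_in = 61.5 mmol/L.
E_new = (61.2/1)·log₁₀(3.34/61.5) = 61.20 · (-1.2651) = -77.43 mV

-77 mV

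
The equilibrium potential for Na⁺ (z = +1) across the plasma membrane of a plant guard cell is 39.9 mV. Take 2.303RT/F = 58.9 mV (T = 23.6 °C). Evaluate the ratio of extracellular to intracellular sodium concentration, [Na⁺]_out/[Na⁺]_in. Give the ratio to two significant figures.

log₁₀([out]/[in]) = E·z/(58.9) = 39.9 × 1 / 58.9 = 0.6774
[out]/[in] = 10^(0.6774) = 4.758

4.8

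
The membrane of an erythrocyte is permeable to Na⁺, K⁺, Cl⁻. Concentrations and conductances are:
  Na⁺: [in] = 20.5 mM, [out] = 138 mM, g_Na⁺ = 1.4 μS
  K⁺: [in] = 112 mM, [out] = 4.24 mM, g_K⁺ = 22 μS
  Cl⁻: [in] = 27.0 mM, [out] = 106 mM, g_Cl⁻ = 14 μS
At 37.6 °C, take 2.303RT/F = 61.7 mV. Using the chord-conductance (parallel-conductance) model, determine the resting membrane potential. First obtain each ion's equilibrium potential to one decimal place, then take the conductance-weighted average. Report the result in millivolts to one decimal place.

E_Na⁺ = (61.7/1)·log₁₀(138/20.5) = 51.1 mV
E_K⁺ = (61.7/1)·log₁₀(4.24/112) = -87.7 mV
E_Cl⁻ = (61.7/-1)·log₁₀(106/27.0) = -36.6 mV
Vm = (Σ gᵢEᵢ)/(Σ gᵢ) = (1.4·51.1 + 22·-87.7 + 14·-36.6) / (1.4 + 22 + 14)
= -2370.26 / 37.4 = -63.38 mV

-63.4 mV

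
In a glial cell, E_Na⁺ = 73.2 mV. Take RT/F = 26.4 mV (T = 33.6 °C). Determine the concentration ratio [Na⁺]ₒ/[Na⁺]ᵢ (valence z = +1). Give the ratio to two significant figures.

ln([out]/[in]) = E·z/(26.4) = 73.2 × 1 / 26.4 = 2.7727
[out]/[in] = e^(2.7727) = 16

16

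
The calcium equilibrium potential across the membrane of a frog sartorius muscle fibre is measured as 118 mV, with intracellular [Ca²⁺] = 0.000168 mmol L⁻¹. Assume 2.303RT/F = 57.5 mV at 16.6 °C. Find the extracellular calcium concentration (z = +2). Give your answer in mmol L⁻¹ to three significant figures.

2.14 mmol L⁻¹

Nernst: E = (57.5/2) · log₁₀([out]/[in]), so log₁₀([out]/[in]) = 118.0 × 2 / 57.5 = 4.1043.
[out]/[in] = 10^(4.1043) = 1.272e+04.
[out] = 1.272e+04 × 0.000168 = 2.136 mmol L⁻¹.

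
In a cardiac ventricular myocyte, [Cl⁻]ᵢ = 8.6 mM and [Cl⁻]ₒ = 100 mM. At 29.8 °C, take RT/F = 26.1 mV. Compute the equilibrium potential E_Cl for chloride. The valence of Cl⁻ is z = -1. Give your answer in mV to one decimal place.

-64.0 mV

E = (26.1/z) · ln([Cl⁻]_out/[Cl⁻]_in) with z = -1.
For an anion, dividing by z = -1 reverses the sign.
= (26.1/-1) · ln(100/8.6) = -26.10 · ln(11.63)
= -26.10 · (2.4534) = -64.03 mV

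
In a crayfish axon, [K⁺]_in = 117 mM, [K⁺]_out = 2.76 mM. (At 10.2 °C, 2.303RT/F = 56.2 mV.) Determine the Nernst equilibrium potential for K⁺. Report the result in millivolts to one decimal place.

-91.5 mV

E = (56.2/z) · log₁₀([K⁺]_out/[K⁺]_in) with z = +1.
= (56.2/1) · log₁₀(2.76/117) = 56.20 · log₁₀(0.02359)
= 56.20 · (-1.6273) = -91.45 mV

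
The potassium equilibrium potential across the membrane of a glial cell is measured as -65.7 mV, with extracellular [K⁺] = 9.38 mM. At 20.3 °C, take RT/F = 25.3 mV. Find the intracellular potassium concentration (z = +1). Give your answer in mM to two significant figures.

130 mM

Nernst: E = (25.3/1) · ln([out]/[in]), so ln([out]/[in]) = -65.7 × 1 / 25.3 = -2.5968.
[out]/[in] = e^(-2.5968) = 0.07451.
[in] = 9.38 / 0.07451 = 125.9 mM.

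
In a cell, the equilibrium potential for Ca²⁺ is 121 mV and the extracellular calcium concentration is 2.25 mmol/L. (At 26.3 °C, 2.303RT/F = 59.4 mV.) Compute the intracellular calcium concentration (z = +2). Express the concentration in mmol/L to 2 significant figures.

0.00019 mmol/L

Nernst: E = (59.4/2) · log₁₀([out]/[in]), so log₁₀([out]/[in]) = 121.0 × 2 / 59.4 = 4.0741.
[out]/[in] = 10^(4.0741) = 1.186e+04.
[in] = 2.25 / 1.186e+04 = 0.0001897 mmol/L.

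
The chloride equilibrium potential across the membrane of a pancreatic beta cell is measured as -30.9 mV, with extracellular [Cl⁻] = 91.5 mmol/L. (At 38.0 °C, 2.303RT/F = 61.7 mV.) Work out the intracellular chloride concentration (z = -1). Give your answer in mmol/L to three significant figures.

Nernst: E = (61.7/-1) · log₁₀([out]/[in]), so log₁₀([out]/[in]) = -30.9 × -1 / 61.7 = 0.5008.
[out]/[in] = 10^(0.5008) = 3.168.
[in] = 91.5 / 3.168 = 28.88 mmol/L.

28.9 mmol/L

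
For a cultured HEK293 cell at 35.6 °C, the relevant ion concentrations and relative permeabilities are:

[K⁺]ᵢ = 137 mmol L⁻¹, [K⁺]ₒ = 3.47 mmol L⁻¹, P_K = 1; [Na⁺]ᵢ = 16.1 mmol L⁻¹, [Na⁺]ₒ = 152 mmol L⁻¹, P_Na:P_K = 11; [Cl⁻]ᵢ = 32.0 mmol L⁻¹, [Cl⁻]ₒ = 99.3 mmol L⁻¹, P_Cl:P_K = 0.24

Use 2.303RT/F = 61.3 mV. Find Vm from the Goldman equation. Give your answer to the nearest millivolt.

Vm = 61.3 · log₁₀[(Σ P·[cation]ₒ + Σ P·[anion]ᵢ) / (Σ P·[cation]ᵢ + Σ P·[anion]ₒ)]
Numerator = 1×3.47 + 11×152 + 0.24×32.0 = 1683
Denominator = 1×137 + 11×16.1 + 0.24×99.3 = 337.9
Vm = 61.3 · log₁₀(4.9807) = 61.3 × (0.6973) = 42.74 mV

43 mV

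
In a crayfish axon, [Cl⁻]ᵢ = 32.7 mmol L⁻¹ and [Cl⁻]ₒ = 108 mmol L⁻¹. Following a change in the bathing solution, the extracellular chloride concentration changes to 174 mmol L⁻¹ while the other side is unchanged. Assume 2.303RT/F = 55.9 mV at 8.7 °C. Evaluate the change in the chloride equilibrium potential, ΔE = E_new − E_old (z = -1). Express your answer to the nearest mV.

E_old = (55.9/-1)·log₁₀(108/32.7) = -29.01 mV
E_new = (55.9/-1)·log₁₀(174/32.7) = -40.58 mV
ΔE = -40.58 − (-29.01) = -11.58 mV

-12 mV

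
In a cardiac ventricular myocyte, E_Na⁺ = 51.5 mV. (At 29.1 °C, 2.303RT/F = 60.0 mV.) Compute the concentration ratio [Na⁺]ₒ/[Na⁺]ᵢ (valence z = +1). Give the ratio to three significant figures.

log₁₀([out]/[in]) = E·z/(60.0) = 51.5 × 1 / 60.0 = 0.8583
[out]/[in] = 10^(0.8583) = 7.217

7.22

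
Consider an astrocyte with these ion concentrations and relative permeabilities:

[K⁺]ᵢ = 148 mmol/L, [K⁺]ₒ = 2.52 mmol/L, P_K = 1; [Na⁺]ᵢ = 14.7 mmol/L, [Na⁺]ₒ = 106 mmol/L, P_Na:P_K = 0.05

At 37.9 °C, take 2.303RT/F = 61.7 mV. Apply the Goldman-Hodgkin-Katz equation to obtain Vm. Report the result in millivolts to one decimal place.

Vm = 61.7 · log₁₀[(Σ P·[cation]ₒ + Σ P·[anion]ᵢ) / (Σ P·[cation]ᵢ + Σ P·[anion]ₒ)]
Numerator = 1×2.52 + 0.05×106 = 7.82
Denominator = 1×148 + 0.05×14.7 = 148.7
Vm = 61.7 · log₁₀(0.052577) = 61.7 × (-1.2792) = -78.93 mV

-78.9 mV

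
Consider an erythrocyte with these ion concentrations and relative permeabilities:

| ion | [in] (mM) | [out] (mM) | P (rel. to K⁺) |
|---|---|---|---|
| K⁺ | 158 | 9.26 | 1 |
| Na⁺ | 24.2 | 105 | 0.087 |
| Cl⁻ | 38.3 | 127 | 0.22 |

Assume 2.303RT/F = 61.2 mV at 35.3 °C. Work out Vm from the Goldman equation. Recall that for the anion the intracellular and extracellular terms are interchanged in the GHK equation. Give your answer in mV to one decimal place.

-51.8 mV

Vm = 61.2 · log₁₀[(Σ P·[cation]ₒ + Σ P·[anion]ᵢ) / (Σ P·[cation]ᵢ + Σ P·[anion]ₒ)]
Numerator = 1×9.26 + 0.087×105 + 0.22×38.3 = 26.82
Denominator = 1×158 + 0.087×24.2 + 0.22×127 = 188
Vm = 61.2 · log₁₀(0.14263) = 61.2 × (-0.8458) = -51.76 mV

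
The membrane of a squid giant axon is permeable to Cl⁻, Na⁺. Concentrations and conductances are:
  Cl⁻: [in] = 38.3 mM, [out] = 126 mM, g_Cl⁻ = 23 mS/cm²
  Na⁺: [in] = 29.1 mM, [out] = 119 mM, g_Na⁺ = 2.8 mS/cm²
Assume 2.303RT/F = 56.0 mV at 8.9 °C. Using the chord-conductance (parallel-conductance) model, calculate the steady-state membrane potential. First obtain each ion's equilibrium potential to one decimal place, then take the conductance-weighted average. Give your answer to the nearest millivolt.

-22 mV

E_Cl⁻ = (56.0/-1)·log₁₀(126/38.3) = -29.0 mV
E_Na⁺ = (56.0/1)·log₁₀(119/29.1) = 34.3 mV
Vm = (Σ gᵢEᵢ)/(Σ gᵢ) = (23·-29.0 + 2.8·34.3) / (23 + 2.8)
= -570.96 / 25.8 = -22.13 mV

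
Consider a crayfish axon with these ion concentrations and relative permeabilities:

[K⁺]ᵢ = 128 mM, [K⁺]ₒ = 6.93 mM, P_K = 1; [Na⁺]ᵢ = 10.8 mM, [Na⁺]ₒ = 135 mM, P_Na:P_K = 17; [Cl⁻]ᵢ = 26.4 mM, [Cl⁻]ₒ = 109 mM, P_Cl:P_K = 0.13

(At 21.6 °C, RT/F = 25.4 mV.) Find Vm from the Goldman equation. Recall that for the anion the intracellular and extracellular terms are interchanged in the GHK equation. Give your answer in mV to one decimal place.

49.7 mV

Vm = 25.4 · ln[(Σ P·[cation]ₒ + Σ P·[anion]ᵢ) / (Σ P·[cation]ᵢ + Σ P·[anion]ₒ)]
Numerator = 1×6.93 + 17×135 + 0.13×26.4 = 2305
Denominator = 1×128 + 17×10.8 + 0.13×109 = 325.8
Vm = 25.4 · ln(7.0767) = 25.4 × (1.9568) = 49.70 mV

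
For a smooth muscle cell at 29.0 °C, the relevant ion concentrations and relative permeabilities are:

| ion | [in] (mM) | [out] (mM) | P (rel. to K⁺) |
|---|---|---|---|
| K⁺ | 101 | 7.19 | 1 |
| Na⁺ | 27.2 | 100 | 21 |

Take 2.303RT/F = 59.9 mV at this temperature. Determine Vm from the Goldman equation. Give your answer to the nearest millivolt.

Vm = 59.9 · log₁₀[(Σ P·[cation]ₒ + Σ P·[anion]ᵢ) / (Σ P·[cation]ᵢ + Σ P·[anion]ₒ)]
Numerator = 1×7.19 + 21×100 = 2107
Denominator = 1×101 + 21×27.2 = 672.2
Vm = 59.9 · log₁₀(3.1348) = 59.9 × (0.4962) = 29.72 mV

30 mV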